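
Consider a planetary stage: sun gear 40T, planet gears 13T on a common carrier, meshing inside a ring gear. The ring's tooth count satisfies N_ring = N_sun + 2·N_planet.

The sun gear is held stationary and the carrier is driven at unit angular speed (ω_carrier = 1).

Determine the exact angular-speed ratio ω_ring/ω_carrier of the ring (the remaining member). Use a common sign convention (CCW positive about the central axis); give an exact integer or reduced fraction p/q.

N_ring = 40 + 2·13 = 66
40(ω_s−ω_c) = −66(ω_r−ω_c),  ω_s=0, ω_c=1
ω_r = 1 − (40/66)(0−1) = 53/33
ω_r/ω_c = 53/33

53/33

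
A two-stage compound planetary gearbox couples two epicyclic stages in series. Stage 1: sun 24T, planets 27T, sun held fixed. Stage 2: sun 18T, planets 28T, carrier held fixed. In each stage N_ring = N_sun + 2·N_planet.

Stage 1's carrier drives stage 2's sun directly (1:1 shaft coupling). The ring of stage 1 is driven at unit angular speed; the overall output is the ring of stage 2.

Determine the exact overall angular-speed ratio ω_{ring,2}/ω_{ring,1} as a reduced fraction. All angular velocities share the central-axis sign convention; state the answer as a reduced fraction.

-117/629

Stage 1: N_ring = 24 + 2·27 = 78
Stage 1: 24(ω_s−ω_c) = −78(ω_r−ω_c),  ω_s=0, ω_r=1
Stage 1: 24(0−ω_c) = −78(1−ω_c)  ⇒  102ω_c = 78  ⇒  ω_c = 13/17
  ⇒ ω_c¹/ω_r¹ = 13/17
Stage 2: N_ring = 18 + 2·28 = 74
Stage 2: 18(ω_s−ω_c) = −74(ω_r−ω_c),  ω_c=0, ω_s=1
Stage 2: ω_r = 0 − (18/74)(1−0) = -9/37
  ⇒ ω_r²/ω_s² = -9/37
Coupling ω_s² = ω_c¹ ⇒ overall = 13/17 × -9/37 = -117/629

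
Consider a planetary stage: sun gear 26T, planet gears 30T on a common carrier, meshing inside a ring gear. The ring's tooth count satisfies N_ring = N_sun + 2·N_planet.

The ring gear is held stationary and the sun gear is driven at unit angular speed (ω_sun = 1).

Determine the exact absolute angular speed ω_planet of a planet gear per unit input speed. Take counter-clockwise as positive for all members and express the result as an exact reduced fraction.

-13/30

N_ring = 26 + 2·30 = 86
26(ω_s−ω_c) = −86(ω_r−ω_c),  ω_r=0, ω_s=1
26(1−ω_c) = −86(0−ω_c)  ⇒  112ω_c = 26  ⇒  ω_c = 13/56
sun–planet: 26·(1−13/56) = −30·(ω_p−ω_c)  ⇒  ω_p−ω_c = −(26/30)·(43/56) = -559/840
ω_p = 13/56 − 559/840 = -13/30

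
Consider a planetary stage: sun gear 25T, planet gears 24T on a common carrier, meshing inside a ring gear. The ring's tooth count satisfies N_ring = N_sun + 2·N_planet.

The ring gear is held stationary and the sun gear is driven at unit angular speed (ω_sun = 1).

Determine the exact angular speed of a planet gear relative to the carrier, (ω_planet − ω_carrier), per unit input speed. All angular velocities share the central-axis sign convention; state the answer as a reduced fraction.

-1825/2352

N_ring = 25 + 2·24 = 73
25(ω_s−ω_c) = −73(ω_r−ω_c),  ω_r=0, ω_s=1
25(1−ω_c) = −73(0−ω_c)  ⇒  98ω_c = 25  ⇒  ω_c = 25/98
sun–planet: 25·(1−25/98) = −24·(ω_p−ω_c)  ⇒  ω_p−ω_c = −(25/24)·(73/98) = -1825/2352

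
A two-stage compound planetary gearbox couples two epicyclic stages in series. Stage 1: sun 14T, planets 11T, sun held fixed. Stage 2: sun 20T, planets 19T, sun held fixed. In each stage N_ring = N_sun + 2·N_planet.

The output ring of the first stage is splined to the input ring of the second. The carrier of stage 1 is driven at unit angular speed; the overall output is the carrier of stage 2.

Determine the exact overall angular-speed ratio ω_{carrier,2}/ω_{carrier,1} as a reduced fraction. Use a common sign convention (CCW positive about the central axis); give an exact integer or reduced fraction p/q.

725/702

Stage 1: N_ring = 14 + 2·11 = 36
Stage 1: 14(ω_s−ω_c) = −36(ω_r−ω_c),  ω_s=0, ω_c=1
Stage 1: ω_r = 1 − (14/36)(0−1) = 25/18
  ⇒ ω_r¹/ω_c¹ = 25/18
Stage 2: N_ring = 20 + 2·19 = 58
Stage 2: 20(ω_s−ω_c) = −58(ω_r−ω_c),  ω_s=0, ω_r=1
Stage 2: 20(0−ω_c) = −58(1−ω_c)  ⇒  78ω_c = 58  ⇒  ω_c = 29/39
  ⇒ ω_c²/ω_r² = 29/39
Coupling ω_r² = ω_r¹ ⇒ overall = 25/18 × 29/39 = 725/702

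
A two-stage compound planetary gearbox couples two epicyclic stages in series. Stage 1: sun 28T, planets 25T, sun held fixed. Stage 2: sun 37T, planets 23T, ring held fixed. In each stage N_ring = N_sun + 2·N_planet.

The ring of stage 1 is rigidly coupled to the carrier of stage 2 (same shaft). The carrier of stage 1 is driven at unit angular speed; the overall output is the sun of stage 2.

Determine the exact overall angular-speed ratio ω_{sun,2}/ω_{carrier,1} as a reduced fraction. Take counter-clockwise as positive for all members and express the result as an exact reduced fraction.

2120/481

Stage 1: N_ring = 28 + 2·25 = 78
Stage 1: 28(ω_s−ω_c) = −78(ω_r−ω_c),  ω_s=0, ω_c=1
Stage 1: ω_r = 1 − (28/78)(0−1) = 53/39
  ⇒ ω_r¹/ω_c¹ = 53/39
Stage 2: N_ring = 37 + 2·23 = 83
Stage 2: 37(ω_s−ω_c) = −83(ω_r−ω_c),  ω_r=0, ω_c=1
Stage 2: ω_s = 1 − (83/37)(0−1) = 120/37
  ⇒ ω_s²/ω_c² = 120/37
Coupling ω_c² = ω_r¹ ⇒ overall = 53/39 × 120/37 = 2120/481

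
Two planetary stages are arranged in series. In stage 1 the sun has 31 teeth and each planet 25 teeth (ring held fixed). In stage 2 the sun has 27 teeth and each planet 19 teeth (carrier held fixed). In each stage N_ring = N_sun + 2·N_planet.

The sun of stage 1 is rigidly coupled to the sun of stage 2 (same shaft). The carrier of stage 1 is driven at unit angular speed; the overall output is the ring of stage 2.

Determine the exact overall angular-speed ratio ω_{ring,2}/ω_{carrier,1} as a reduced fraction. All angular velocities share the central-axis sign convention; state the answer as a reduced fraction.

-3024/2015

Stage 1: N_ring = 31 + 2·25 = 81
Stage 1: 31(ω_s−ω_c) = −81(ω_r−ω_c),  ω_r=0, ω_c=1
Stage 1: ω_s = 1 − (81/31)(0−1) = 112/31
  ⇒ ω_s¹/ω_c¹ = 112/31
Stage 2: N_ring = 27 + 2·19 = 65
Stage 2: 27(ω_s−ω_c) = −65(ω_r−ω_c),  ω_c=0, ω_s=1
Stage 2: ω_r = 0 − (27/65)(1−0) = -27/65
  ⇒ ω_r²/ω_s² = -27/65
Coupling ω_s² = ω_s¹ ⇒ overall = 112/31 × -27/65 = -3024/2015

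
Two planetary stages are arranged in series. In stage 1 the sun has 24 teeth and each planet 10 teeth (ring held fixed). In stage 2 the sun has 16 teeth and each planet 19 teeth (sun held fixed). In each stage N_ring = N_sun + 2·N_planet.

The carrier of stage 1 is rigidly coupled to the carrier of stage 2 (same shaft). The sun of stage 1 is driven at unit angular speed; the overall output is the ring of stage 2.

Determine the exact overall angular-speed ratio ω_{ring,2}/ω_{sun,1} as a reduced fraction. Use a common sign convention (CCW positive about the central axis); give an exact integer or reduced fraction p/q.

Stage 1: N_ring = 24 + 2·10 = 44
Stage 1: 24(ω_s−ω_c) = −44(ω_r−ω_c),  ω_r=0, ω_s=1
Stage 1: 24(1−ω_c) = −44(0−ω_c)  ⇒  68ω_c = 24  ⇒  ω_c = 6/17
  ⇒ ω_c¹/ω_s¹ = 6/17
Stage 2: N_ring = 16 + 2·19 = 54
Stage 2: 16(ω_s−ω_c) = −54(ω_r−ω_c),  ω_s=0, ω_c=1
Stage 2: ω_r = 1 − (16/54)(0−1) = 35/27
  ⇒ ω_r²/ω_c² = 35/27
Coupling ω_c² = ω_c¹ ⇒ overall = 6/17 × 35/27 = 70/153

70/153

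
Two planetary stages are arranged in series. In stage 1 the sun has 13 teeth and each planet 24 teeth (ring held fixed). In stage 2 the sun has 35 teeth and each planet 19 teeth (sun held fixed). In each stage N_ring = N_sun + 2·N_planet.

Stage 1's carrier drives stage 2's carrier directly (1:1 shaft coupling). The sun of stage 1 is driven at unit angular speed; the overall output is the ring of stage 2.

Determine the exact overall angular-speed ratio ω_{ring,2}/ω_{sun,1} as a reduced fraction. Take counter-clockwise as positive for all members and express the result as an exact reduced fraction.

702/2701

Stage 1: N_ring = 13 + 2·24 = 61
Stage 1: 13(ω_s−ω_c) = −61(ω_r−ω_c),  ω_r=0, ω_s=1
Stage 1: 13(1−ω_c) = −61(0−ω_c)  ⇒  74ω_c = 13  ⇒  ω_c = 13/74
  ⇒ ω_c¹/ω_s¹ = 13/74
Stage 2: N_ring = 35 + 2·19 = 73
Stage 2: 35(ω_s−ω_c) = −73(ω_r−ω_c),  ω_s=0, ω_c=1
Stage 2: ω_r = 1 − (35/73)(0−1) = 108/73
  ⇒ ω_r²/ω_c² = 108/73
Coupling ω_c² = ω_c¹ ⇒ overall = 13/74 × 108/73 = 702/2701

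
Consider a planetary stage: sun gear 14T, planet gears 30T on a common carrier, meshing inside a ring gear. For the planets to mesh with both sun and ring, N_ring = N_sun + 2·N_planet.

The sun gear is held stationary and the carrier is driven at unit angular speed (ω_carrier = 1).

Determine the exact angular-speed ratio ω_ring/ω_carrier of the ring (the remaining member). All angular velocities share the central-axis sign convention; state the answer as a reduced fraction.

44/37

N_ring = 14 + 2·30 = 74
14(ω_s−ω_c) = −74(ω_r−ω_c),  ω_s=0, ω_c=1
ω_r = 1 − (14/74)(0−1) = 44/37
ω_r/ω_c = 44/37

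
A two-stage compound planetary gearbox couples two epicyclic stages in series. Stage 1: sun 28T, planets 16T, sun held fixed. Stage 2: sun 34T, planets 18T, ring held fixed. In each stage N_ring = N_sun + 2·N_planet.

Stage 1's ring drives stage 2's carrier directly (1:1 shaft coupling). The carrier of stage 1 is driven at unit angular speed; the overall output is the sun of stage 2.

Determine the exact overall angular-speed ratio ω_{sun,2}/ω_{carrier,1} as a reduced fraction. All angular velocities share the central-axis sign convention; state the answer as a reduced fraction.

1144/255

Stage 1: N_ring = 28 + 2·16 = 60
Stage 1: 28(ω_s−ω_c) = −60(ω_r−ω_c),  ω_s=0, ω_c=1
Stage 1: ω_r = 1 − (28/60)(0−1) = 22/15
  ⇒ ω_r¹/ω_c¹ = 22/15
Stage 2: N_ring = 34 + 2·18 = 70
Stage 2: 34(ω_s−ω_c) = −70(ω_r−ω_c),  ω_r=0, ω_c=1
Stage 2: ω_s = 1 − (70/34)(0−1) = 52/17
  ⇒ ω_s²/ω_c² = 52/17
Coupling ω_c² = ω_r¹ ⇒ overall = 22/15 × 52/17 = 1144/255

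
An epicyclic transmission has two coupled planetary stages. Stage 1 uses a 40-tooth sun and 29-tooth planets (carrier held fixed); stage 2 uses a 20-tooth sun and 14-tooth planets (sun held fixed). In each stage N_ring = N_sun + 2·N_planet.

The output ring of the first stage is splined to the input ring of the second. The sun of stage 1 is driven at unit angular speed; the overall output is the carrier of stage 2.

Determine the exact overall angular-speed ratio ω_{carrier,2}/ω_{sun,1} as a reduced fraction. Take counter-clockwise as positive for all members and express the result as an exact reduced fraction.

-240/833

Stage 1: N_ring = 40 + 2·29 = 98
Stage 1: 40(ω_s−ω_c) = −98(ω_r−ω_c),  ω_c=0, ω_s=1
Stage 1: ω_r = 0 − (40/98)(1−0) = -20/49
  ⇒ ω_r¹/ω_s¹ = -20/49
Stage 2: N_ring = 20 + 2·14 = 48
Stage 2: 20(ω_s−ω_c) = −48(ω_r−ω_c),  ω_s=0, ω_r=1
Stage 2: 20(0−ω_c) = −48(1−ω_c)  ⇒  68ω_c = 48  ⇒  ω_c = 12/17
  ⇒ ω_c²/ω_r² = 12/17
Coupling ω_r² = ω_r¹ ⇒ overall = -20/49 × 12/17 = -240/833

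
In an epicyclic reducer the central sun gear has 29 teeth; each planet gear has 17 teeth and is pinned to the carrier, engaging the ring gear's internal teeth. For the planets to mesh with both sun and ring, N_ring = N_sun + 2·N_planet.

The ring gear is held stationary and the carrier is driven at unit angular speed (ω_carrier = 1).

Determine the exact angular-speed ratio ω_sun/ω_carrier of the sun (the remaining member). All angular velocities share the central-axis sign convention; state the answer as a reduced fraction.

92/29

N_ring = 29 + 2·17 = 63
29(ω_s−ω_c) = −63(ω_r−ω_c),  ω_r=0, ω_c=1
ω_s = 1 − (63/29)(0−1) = 92/29
ω_s/ω_c = 92/29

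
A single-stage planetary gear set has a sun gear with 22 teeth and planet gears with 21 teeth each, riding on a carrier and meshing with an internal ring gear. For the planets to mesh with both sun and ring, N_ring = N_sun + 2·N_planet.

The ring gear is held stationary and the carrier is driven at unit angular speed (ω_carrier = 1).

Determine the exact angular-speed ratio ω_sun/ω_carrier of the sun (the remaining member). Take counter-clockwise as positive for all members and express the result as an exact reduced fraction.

43/11

N_ring = 22 + 2·21 = 64
22(ω_s−ω_c) = −64(ω_r−ω_c),  ω_r=0, ω_c=1
ω_s = 1 − (64/22)(0−1) = 43/11
ω_s/ω_c = 43/11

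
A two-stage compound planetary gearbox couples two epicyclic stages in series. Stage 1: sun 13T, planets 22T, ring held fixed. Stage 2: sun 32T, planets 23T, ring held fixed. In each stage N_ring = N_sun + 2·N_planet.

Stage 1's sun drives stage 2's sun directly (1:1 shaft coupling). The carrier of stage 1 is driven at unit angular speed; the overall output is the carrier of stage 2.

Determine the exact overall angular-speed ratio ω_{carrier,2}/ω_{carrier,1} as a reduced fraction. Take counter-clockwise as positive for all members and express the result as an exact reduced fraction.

Stage 1: N_ring = 13 + 2·22 = 57
Stage 1: 13(ω_s−ω_c) = −57(ω_r−ω_c),  ω_r=0, ω_c=1
Stage 1: ω_s = 1 − (57/13)(0−1) = 70/13
  ⇒ ω_s¹/ω_c¹ = 70/13
Stage 2: N_ring = 32 + 2·23 = 78
Stage 2: 32(ω_s−ω_c) = −78(ω_r−ω_c),  ω_r=0, ω_s=1
Stage 2: 32(1−ω_c) = −78(0−ω_c)  ⇒  110ω_c = 32  ⇒  ω_c = 16/55
  ⇒ ω_c²/ω_s² = 16/55
Coupling ω_s² = ω_s¹ ⇒ overall = 70/13 × 16/55 = 224/143

224/143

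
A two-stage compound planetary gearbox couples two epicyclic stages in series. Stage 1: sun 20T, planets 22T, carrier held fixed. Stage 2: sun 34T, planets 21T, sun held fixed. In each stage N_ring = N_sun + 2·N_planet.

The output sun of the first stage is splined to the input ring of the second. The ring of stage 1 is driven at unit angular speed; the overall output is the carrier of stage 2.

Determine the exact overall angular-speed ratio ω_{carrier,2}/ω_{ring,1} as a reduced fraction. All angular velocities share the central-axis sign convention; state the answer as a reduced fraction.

Stage 1: N_ring = 20 + 2·22 = 64
Stage 1: 20(ω_s−ω_c) = −64(ω_r−ω_c),  ω_c=0, ω_r=1
Stage 1: ω_s = 0 − (64/20)(1−0) = -16/5
  ⇒ ω_s¹/ω_r¹ = -16/5
Stage 2: N_ring = 34 + 2·21 = 76
Stage 2: 34(ω_s−ω_c) = −76(ω_r−ω_c),  ω_s=0, ω_r=1
Stage 2: 34(0−ω_c) = −76(1−ω_c)  ⇒  110ω_c = 76  ⇒  ω_c = 38/55
  ⇒ ω_c²/ω_r² = 38/55
Coupling ω_r² = ω_s¹ ⇒ overall = -16/5 × 38/55 = -608/275

-608/275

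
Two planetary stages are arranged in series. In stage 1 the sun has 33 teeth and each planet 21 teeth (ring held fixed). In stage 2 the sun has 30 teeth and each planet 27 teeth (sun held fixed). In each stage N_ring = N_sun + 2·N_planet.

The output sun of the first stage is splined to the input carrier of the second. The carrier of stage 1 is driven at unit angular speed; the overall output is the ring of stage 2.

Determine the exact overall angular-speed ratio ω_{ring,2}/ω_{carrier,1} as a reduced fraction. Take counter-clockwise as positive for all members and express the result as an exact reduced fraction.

Stage 1: N_ring = 33 + 2·21 = 75
Stage 1: 33(ω_s−ω_c) = −75(ω_r−ω_c),  ω_r=0, ω_c=1
Stage 1: ω_s = 1 − (75/33)(0−1) = 36/11
  ⇒ ω_s¹/ω_c¹ = 36/11
Stage 2: N_ring = 30 + 2·27 = 84
Stage 2: 30(ω_s−ω_c) = −84(ω_r−ω_c),  ω_s=0, ω_c=1
Stage 2: ω_r = 1 − (30/84)(0−1) = 19/14
  ⇒ ω_r²/ω_c² = 19/14
Coupling ω_c² = ω_s¹ ⇒ overall = 36/11 × 19/14 = 342/77

342/77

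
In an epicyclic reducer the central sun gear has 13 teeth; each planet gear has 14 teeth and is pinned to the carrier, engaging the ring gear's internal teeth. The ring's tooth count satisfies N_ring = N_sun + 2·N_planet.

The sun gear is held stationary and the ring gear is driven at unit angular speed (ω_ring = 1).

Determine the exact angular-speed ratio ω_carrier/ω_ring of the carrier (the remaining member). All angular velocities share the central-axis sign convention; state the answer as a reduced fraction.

41/54

N_ring = 13 + 2·14 = 41
13(ω_s−ω_c) = −41(ω_r−ω_c),  ω_s=0, ω_r=1
13(0−ω_c) = −41(1−ω_c)  ⇒  54ω_c = 41  ⇒  ω_c = 41/54
ω_c/ω_r = 41/54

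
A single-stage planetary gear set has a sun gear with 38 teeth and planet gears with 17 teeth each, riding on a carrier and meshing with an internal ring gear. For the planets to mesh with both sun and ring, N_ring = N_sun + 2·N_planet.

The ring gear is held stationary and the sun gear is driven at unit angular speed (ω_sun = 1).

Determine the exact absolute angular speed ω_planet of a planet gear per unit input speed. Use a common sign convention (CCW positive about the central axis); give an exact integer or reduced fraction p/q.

-19/17

N_ring = 38 + 2·17 = 72
38(ω_s−ω_c) = −72(ω_r−ω_c),  ω_r=0, ω_s=1
38(1−ω_c) = −72(0−ω_c)  ⇒  110ω_c = 38  ⇒  ω_c = 19/55
sun–planet: 38·(1−19/55) = −17·(ω_p−ω_c)  ⇒  ω_p−ω_c = −(38/17)·(36/55) = -1368/935
ω_p = 19/55 − 1368/935 = -19/17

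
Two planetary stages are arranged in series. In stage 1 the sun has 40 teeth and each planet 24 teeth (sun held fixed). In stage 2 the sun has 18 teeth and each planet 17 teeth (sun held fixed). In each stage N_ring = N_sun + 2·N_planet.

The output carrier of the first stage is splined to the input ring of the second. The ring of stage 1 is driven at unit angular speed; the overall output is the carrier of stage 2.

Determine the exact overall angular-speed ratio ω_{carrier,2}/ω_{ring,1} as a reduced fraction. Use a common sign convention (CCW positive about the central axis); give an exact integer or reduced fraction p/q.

143/280

Stage 1: N_ring = 40 + 2·24 = 88
Stage 1: 40(ω_s−ω_c) = −88(ω_r−ω_c),  ω_s=0, ω_r=1
Stage 1: 40(0−ω_c) = −88(1−ω_c)  ⇒  128ω_c = 88  ⇒  ω_c = 11/16
  ⇒ ω_c¹/ω_r¹ = 11/16
Stage 2: N_ring = 18 + 2·17 = 52
Stage 2: 18(ω_s−ω_c) = −52(ω_r−ω_c),  ω_s=0, ω_r=1
Stage 2: 18(0−ω_c) = −52(1−ω_c)  ⇒  70ω_c = 52  ⇒  ω_c = 26/35
  ⇒ ω_c²/ω_r² = 26/35
Coupling ω_r² = ω_c¹ ⇒ overall = 11/16 × 26/35 = 143/280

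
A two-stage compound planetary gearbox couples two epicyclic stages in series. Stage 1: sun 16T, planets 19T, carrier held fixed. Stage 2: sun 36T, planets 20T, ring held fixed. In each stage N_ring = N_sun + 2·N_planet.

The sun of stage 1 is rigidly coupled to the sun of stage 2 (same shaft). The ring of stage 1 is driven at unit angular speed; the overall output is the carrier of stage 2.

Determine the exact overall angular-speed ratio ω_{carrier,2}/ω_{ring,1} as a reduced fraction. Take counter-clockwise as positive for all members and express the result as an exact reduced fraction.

Stage 1: N_ring = 16 + 2·19 = 54
Stage 1: 16(ω_s−ω_c) = −54(ω_r−ω_c),  ω_c=0, ω_r=1
Stage 1: ω_s = 0 − (54/16)(1−0) = -27/8
  ⇒ ω_s¹/ω_r¹ = -27/8
Stage 2: N_ring = 36 + 2·20 = 76
Stage 2: 36(ω_s−ω_c) = −76(ω_r−ω_c),  ω_r=0, ω_s=1
Stage 2: 36(1−ω_c) = −76(0−ω_c)  ⇒  112ω_c = 36  ⇒  ω_c = 9/28
  ⇒ ω_c²/ω_s² = 9/28
Coupling ω_s² = ω_s¹ ⇒ overall = -27/8 × 9/28 = -243/224

-243/224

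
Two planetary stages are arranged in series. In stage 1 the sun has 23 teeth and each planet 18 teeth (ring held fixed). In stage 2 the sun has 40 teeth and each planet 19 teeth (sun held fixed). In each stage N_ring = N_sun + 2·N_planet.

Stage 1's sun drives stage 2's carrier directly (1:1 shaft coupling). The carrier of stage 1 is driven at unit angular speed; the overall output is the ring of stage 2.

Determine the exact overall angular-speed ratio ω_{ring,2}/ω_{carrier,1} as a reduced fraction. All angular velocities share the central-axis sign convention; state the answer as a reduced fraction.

Stage 1: N_ring = 23 + 2·18 = 59
Stage 1: 23(ω_s−ω_c) = −59(ω_r−ω_c),  ω_r=0, ω_c=1
Stage 1: ω_s = 1 − (59/23)(0−1) = 82/23
  ⇒ ω_s¹/ω_c¹ = 82/23
Stage 2: N_ring = 40 + 2·19 = 78
Stage 2: 40(ω_s−ω_c) = −78(ω_r−ω_c),  ω_s=0, ω_c=1
Stage 2: ω_r = 1 − (40/78)(0−1) = 59/39
  ⇒ ω_r²/ω_c² = 59/39
Coupling ω_c² = ω_s¹ ⇒ overall = 82/23 × 59/39 = 4838/897

4838/897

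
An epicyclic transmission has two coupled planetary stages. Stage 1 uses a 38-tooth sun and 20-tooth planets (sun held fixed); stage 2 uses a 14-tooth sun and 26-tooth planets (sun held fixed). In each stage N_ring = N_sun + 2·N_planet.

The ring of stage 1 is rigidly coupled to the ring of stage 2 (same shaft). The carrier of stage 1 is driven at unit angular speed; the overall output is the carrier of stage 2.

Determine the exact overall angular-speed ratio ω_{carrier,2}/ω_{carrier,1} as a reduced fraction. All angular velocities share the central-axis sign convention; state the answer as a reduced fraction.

Stage 1: N_ring = 38 + 2·20 = 78
Stage 1: 38(ω_s−ω_c) = −78(ω_r−ω_c),  ω_s=0, ω_c=1
Stage 1: ω_r = 1 − (38/78)(0−1) = 58/39
  ⇒ ω_r¹/ω_c¹ = 58/39
Stage 2: N_ring = 14 + 2·26 = 66
Stage 2: 14(ω_s−ω_c) = −66(ω_r−ω_c),  ω_s=0, ω_r=1
Stage 2: 14(0−ω_c) = −66(1−ω_c)  ⇒  80ω_c = 66  ⇒  ω_c = 33/40
  ⇒ ω_c²/ω_r² = 33/40
Coupling ω_r² = ω_r¹ ⇒ overall = 58/39 × 33/40 = 319/260

319/260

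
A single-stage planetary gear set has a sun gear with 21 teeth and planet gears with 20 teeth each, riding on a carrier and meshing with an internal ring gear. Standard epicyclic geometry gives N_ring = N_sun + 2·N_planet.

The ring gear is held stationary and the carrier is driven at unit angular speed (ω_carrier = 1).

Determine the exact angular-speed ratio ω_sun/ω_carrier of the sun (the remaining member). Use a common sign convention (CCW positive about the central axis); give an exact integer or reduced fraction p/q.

N_ring = 21 + 2·20 = 61
21(ω_s−ω_c) = −61(ω_r−ω_c),  ω_r=0, ω_c=1
ω_s = 1 − (61/21)(0−1) = 82/21
ω_s/ω_c = 82/21

82/21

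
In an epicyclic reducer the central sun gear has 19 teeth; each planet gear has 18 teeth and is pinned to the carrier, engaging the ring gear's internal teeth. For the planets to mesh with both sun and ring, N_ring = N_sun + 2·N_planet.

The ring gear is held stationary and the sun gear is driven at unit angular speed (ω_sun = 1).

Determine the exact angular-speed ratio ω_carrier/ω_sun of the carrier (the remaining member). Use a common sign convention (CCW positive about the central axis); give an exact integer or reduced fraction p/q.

19/74

N_ring = 19 + 2·18 = 55
19(ω_s−ω_c) = −55(ω_r−ω_c),  ω_r=0, ω_s=1
19(1−ω_c) = −55(0−ω_c)  ⇒  74ω_c = 19  ⇒  ω_c = 19/74
ω_c/ω_s = 19/74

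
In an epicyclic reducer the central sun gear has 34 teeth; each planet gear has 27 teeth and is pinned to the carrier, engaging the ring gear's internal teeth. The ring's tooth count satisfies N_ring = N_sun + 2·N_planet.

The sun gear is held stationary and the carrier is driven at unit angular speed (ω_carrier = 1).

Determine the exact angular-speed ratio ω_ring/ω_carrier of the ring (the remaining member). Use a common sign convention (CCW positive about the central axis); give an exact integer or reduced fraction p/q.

61/44

N_ring = 34 + 2·27 = 88
34(ω_s−ω_c) = −88(ω_r−ω_c),  ω_s=0, ω_c=1
ω_r = 1 − (34/88)(0−1) = 61/44
ω_r/ω_c = 61/44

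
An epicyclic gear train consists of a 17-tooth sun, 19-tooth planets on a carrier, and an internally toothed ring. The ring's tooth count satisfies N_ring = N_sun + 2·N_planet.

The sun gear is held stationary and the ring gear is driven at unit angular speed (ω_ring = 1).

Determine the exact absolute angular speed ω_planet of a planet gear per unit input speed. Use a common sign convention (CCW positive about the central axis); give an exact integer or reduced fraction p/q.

55/38

N_ring = 17 + 2·19 = 55
17(ω_s−ω_c) = −55(ω_r−ω_c),  ω_s=0, ω_r=1
17(0−ω_c) = −55(1−ω_c)  ⇒  72ω_c = 55  ⇒  ω_c = 55/72
sun–planet: 17·(0−55/72) = −19·(ω_p−ω_c)  ⇒  ω_p−ω_c = −(17/19)·(-55/72) = 935/1368
ω_p = 55/72 + 935/1368 = 55/38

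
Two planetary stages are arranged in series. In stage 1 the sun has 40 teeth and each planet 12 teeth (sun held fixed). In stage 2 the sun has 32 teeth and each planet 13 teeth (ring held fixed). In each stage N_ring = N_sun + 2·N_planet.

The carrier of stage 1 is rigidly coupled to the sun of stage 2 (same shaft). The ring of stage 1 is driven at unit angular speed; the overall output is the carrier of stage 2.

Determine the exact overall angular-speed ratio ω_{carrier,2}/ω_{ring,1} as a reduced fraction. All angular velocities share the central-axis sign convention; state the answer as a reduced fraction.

Stage 1: N_ring = 40 + 2·12 = 64
Stage 1: 40(ω_s−ω_c) = −64(ω_r−ω_c),  ω_s=0, ω_r=1
Stage 1: 40(0−ω_c) = −64(1−ω_c)  ⇒  104ω_c = 64  ⇒  ω_c = 8/13
  ⇒ ω_c¹/ω_r¹ = 8/13
Stage 2: N_ring = 32 + 2·13 = 58
Stage 2: 32(ω_s−ω_c) = −58(ω_r−ω_c),  ω_r=0, ω_s=1
Stage 2: 32(1−ω_c) = −58(0−ω_c)  ⇒  90ω_c = 32  ⇒  ω_c = 16/45
  ⇒ ω_c²/ω_s² = 16/45
Coupling ω_s² = ω_c¹ ⇒ overall = 8/13 × 16/45 = 128/585

128/585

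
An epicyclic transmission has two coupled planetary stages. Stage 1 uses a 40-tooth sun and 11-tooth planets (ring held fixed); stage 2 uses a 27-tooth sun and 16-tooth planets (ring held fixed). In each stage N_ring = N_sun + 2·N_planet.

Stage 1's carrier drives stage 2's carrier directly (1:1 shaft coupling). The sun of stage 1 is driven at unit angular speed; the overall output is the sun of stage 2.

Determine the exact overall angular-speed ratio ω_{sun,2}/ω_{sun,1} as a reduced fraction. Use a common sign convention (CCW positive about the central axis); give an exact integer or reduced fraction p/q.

Stage 1: N_ring = 40 + 2·11 = 62
Stage 1: 40(ω_s−ω_c) = −62(ω_r−ω_c),  ω_r=0, ω_s=1
Stage 1: 40(1−ω_c) = −62(0−ω_c)  ⇒  102ω_c = 40  ⇒  ω_c = 20/51
  ⇒ ω_c¹/ω_s¹ = 20/51
Stage 2: N_ring = 27 + 2·16 = 59
Stage 2: 27(ω_s−ω_c) = −59(ω_r−ω_c),  ω_r=0, ω_c=1
Stage 2: ω_s = 1 − (59/27)(0−1) = 86/27
  ⇒ ω_s²/ω_c² = 86/27
Coupling ω_c² = ω_c¹ ⇒ overall = 20/51 × 86/27 = 1720/1377

1720/1377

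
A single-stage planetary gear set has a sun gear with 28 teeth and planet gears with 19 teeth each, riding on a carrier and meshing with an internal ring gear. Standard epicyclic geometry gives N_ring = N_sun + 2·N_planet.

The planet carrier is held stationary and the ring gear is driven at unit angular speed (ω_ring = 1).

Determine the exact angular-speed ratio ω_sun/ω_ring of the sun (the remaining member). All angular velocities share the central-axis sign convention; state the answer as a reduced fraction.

-33/14

N_ring = 28 + 2·19 = 66
28(ω_s−ω_c) = −66(ω_r−ω_c),  ω_c=0, ω_r=1
ω_s = 0 − (66/28)(1−0) = -33/14
ω_s/ω_r = -33/14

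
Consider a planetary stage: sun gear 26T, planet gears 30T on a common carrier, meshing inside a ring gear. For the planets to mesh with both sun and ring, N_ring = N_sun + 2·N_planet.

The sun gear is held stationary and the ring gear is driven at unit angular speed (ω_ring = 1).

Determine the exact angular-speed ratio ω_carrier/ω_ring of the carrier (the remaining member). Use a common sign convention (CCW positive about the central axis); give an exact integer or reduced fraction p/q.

N_ring = 26 + 2·30 = 86
26(ω_s−ω_c) = −86(ω_r−ω_c),  ω_s=0, ω_r=1
26(0−ω_c) = −86(1−ω_c)  ⇒  112ω_c = 86  ⇒  ω_c = 43/56
ω_c/ω_r = 43/56

43/56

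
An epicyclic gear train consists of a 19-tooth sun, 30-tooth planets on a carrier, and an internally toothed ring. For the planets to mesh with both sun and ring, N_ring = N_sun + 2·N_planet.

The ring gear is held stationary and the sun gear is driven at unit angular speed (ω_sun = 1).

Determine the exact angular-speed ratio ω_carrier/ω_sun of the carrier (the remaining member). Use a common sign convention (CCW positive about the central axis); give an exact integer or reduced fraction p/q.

N_ring = 19 + 2·30 = 79
19(ω_s−ω_c) = −79(ω_r−ω_c),  ω_r=0, ω_s=1
19(1−ω_c) = −79(0−ω_c)  ⇒  98ω_c = 19  ⇒  ω_c = 19/98
ω_c/ω_s = 19/98

19/98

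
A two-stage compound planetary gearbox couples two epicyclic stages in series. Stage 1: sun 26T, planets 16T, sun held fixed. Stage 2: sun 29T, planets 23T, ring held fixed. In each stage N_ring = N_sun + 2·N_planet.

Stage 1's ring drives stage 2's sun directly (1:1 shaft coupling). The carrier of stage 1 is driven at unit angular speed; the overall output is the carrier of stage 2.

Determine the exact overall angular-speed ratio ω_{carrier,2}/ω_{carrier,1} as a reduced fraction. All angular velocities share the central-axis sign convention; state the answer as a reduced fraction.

Stage 1: N_ring = 26 + 2·16 = 58
Stage 1: 26(ω_s−ω_c) = −58(ω_r−ω_c),  ω_s=0, ω_c=1
Stage 1: ω_r = 1 − (26/58)(0−1) = 42/29
  ⇒ ω_r¹/ω_c¹ = 42/29
Stage 2: N_ring = 29 + 2·23 = 75
Stage 2: 29(ω_s−ω_c) = −75(ω_r−ω_c),  ω_r=0, ω_s=1
Stage 2: 29(1−ω_c) = −75(0−ω_c)  ⇒  104ω_c = 29  ⇒  ω_c = 29/104
  ⇒ ω_c²/ω_s² = 29/104
Coupling ω_s² = ω_r¹ ⇒ overall = 42/29 × 29/104 = 21/52

21/52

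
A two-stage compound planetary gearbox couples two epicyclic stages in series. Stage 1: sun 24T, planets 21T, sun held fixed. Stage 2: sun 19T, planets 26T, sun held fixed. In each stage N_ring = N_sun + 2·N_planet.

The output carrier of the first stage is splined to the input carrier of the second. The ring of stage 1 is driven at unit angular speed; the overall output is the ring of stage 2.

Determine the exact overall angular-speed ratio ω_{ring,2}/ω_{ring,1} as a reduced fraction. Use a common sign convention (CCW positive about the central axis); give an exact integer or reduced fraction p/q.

66/71

Stage 1: N_ring = 24 + 2·21 = 66
Stage 1: 24(ω_s−ω_c) = −66(ω_r−ω_c),  ω_s=0, ω_r=1
Stage 1: 24(0−ω_c) = −66(1−ω_c)  ⇒  90ω_c = 66  ⇒  ω_c = 11/15
  ⇒ ω_c¹/ω_r¹ = 11/15
Stage 2: N_ring = 19 + 2·26 = 71
Stage 2: 19(ω_s−ω_c) = −71(ω_r−ω_c),  ω_s=0, ω_c=1
Stage 2: ω_r = 1 − (19/71)(0−1) = 90/71
  ⇒ ω_r²/ω_c² = 90/71
Coupling ω_c² = ω_c¹ ⇒ overall = 11/15 × 90/71 = 66/71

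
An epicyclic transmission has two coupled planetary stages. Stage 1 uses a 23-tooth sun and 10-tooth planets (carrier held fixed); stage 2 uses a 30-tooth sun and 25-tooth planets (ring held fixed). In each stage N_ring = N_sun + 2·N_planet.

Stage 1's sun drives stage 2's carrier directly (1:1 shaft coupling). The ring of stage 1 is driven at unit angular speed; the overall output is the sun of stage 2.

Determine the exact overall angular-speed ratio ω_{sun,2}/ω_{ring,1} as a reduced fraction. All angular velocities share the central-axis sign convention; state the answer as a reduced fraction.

Stage 1: N_ring = 23 + 2·10 = 43
Stage 1: 23(ω_s−ω_c) = −43(ω_r−ω_c),  ω_c=0, ω_r=1
Stage 1: ω_s = 0 − (43/23)(1−0) = -43/23
  ⇒ ω_s¹/ω_r¹ = -43/23
Stage 2: N_ring = 30 + 2·25 = 80
Stage 2: 30(ω_s−ω_c) = −80(ω_r−ω_c),  ω_r=0, ω_c=1
Stage 2: ω_s = 1 − (80/30)(0−1) = 11/3
  ⇒ ω_s²/ω_c² = 11/3
Coupling ω_c² = ω_s¹ ⇒ overall = -43/23 × 11/3 = -473/69

-473/69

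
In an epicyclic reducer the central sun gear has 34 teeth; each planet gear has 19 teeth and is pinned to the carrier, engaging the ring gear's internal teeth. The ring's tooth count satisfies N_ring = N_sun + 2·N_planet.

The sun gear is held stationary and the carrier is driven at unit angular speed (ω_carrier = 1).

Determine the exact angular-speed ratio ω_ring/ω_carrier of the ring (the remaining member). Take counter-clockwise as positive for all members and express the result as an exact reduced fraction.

N_ring = 34 + 2·19 = 72
34(ω_s−ω_c) = −72(ω_r−ω_c),  ω_s=0, ω_c=1
ω_r = 1 − (34/72)(0−1) = 53/36
ω_r/ω_c = 53/36

53/36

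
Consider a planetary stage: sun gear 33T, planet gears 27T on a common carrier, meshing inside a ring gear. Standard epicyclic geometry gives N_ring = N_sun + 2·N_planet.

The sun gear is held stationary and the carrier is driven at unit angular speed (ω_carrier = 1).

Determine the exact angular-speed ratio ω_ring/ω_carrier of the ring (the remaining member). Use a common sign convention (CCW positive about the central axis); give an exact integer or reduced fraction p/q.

40/29

N_ring = 33 + 2·27 = 87
33(ω_s−ω_c) = −87(ω_r−ω_c),  ω_s=0, ω_c=1
ω_r = 1 − (33/87)(0−1) = 40/29
ω_r/ω_c = 40/29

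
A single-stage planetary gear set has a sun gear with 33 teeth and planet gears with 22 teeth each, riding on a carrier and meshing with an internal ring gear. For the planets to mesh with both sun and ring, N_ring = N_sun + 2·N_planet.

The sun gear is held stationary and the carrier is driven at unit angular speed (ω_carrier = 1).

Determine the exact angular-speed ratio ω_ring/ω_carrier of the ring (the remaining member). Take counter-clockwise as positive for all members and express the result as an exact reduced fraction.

N_ring = 33 + 2·22 = 77
33(ω_s−ω_c) = −77(ω_r−ω_c),  ω_s=0, ω_c=1
ω_r = 1 − (33/77)(0−1) = 10/7
ω_r/ω_c = 10/7

10/7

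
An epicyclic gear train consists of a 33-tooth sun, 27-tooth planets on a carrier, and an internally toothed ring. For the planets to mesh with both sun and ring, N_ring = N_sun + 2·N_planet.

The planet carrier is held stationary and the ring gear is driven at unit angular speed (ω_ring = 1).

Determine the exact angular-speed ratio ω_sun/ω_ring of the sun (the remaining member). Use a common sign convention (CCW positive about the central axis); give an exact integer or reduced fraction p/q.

N_ring = 33 + 2·27 = 87
33(ω_s−ω_c) = −87(ω_r−ω_c),  ω_c=0, ω_r=1
ω_s = 0 − (87/33)(1−0) = -29/11
ω_s/ω_r = -29/11

-29/11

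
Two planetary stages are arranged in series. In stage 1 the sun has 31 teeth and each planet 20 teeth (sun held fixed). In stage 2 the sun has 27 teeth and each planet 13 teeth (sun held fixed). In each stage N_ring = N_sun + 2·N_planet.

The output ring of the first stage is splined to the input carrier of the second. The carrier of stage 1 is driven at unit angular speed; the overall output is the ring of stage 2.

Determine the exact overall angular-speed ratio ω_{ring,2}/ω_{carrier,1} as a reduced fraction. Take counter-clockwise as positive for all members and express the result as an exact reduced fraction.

Stage 1: N_ring = 31 + 2·20 = 71
Stage 1: 31(ω_s−ω_c) = −71(ω_r−ω_c),  ω_s=0, ω_c=1
Stage 1: ω_r = 1 − (31/71)(0−1) = 102/71
  ⇒ ω_r¹/ω_c¹ = 102/71
Stage 2: N_ring = 27 + 2·13 = 53
Stage 2: 27(ω_s−ω_c) = −53(ω_r−ω_c),  ω_s=0, ω_c=1
Stage 2: ω_r = 1 − (27/53)(0−1) = 80/53
  ⇒ ω_r²/ω_c² = 80/53
Coupling ω_c² = ω_r¹ ⇒ overall = 102/71 × 80/53 = 8160/3763

8160/3763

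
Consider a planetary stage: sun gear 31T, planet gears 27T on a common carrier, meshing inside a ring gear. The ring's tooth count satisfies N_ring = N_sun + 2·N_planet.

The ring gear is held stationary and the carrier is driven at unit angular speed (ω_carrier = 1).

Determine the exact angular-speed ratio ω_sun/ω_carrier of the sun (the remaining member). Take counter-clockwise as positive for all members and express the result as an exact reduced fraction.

116/31

N_ring = 31 + 2·27 = 85
31(ω_s−ω_c) = −85(ω_r−ω_c),  ω_r=0, ω_c=1
ω_s = 1 − (85/31)(0−1) = 116/31
ω_s/ω_c = 116/31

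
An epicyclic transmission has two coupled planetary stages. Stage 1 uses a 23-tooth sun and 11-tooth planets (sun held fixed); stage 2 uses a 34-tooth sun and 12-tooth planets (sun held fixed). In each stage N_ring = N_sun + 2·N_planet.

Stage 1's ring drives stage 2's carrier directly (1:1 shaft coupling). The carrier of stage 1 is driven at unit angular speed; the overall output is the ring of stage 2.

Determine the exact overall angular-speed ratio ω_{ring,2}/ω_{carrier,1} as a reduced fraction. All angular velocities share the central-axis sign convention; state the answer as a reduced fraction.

Stage 1: N_ring = 23 + 2·11 = 45
Stage 1: 23(ω_s−ω_c) = −45(ω_r−ω_c),  ω_s=0, ω_c=1
Stage 1: ω_r = 1 − (23/45)(0−1) = 68/45
  ⇒ ω_r¹/ω_c¹ = 68/45
Stage 2: N_ring = 34 + 2·12 = 58
Stage 2: 34(ω_s−ω_c) = −58(ω_r−ω_c),  ω_s=0, ω_c=1
Stage 2: ω_r = 1 − (34/58)(0−1) = 46/29
  ⇒ ω_r²/ω_c² = 46/29
Coupling ω_c² = ω_r¹ ⇒ overall = 68/45 × 46/29 = 3128/1305

3128/1305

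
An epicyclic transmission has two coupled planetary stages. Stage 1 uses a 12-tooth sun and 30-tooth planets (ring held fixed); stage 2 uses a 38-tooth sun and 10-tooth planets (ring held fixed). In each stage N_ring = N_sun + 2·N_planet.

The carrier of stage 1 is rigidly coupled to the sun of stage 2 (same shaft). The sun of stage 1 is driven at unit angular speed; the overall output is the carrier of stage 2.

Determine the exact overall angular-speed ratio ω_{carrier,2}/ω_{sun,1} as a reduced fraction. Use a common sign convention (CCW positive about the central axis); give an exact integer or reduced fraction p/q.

19/336

Stage 1: N_ring = 12 + 2·30 = 72
Stage 1: 12(ω_s−ω_c) = −72(ω_r−ω_c),  ω_r=0, ω_s=1
Stage 1: 12(1−ω_c) = −72(0−ω_c)  ⇒  84ω_c = 12  ⇒  ω_c = 1/7
  ⇒ ω_c¹/ω_s¹ = 1/7
Stage 2: N_ring = 38 + 2·10 = 58
Stage 2: 38(ω_s−ω_c) = −58(ω_r−ω_c),  ω_r=0, ω_s=1
Stage 2: 38(1−ω_c) = −58(0−ω_c)  ⇒  96ω_c = 38  ⇒  ω_c = 19/48
  ⇒ ω_c²/ω_s² = 19/48
Coupling ω_s² = ω_c¹ ⇒ overall = 1/7 × 19/48 = 19/336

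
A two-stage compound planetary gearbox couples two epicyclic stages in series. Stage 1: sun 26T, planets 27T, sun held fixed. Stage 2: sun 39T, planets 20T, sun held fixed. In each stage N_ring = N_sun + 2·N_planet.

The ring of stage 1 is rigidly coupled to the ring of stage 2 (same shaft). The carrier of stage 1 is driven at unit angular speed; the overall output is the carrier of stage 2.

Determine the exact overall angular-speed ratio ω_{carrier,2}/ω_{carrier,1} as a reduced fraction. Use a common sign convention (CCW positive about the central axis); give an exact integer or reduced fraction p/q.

Stage 1: N_ring = 26 + 2·27 = 80
Stage 1: 26(ω_s−ω_c) = −80(ω_r−ω_c),  ω_s=0, ω_c=1
Stage 1: ω_r = 1 − (26/80)(0−1) = 53/40
  ⇒ ω_r¹/ω_c¹ = 53/40
Stage 2: N_ring = 39 + 2·20 = 79
Stage 2: 39(ω_s−ω_c) = −79(ω_r−ω_c),  ω_s=0, ω_r=1
Stage 2: 39(0−ω_c) = −79(1−ω_c)  ⇒  118ω_c = 79  ⇒  ω_c = 79/118
  ⇒ ω_c²/ω_r² = 79/118
Coupling ω_r² = ω_r¹ ⇒ overall = 53/40 × 79/118 = 4187/4720

4187/4720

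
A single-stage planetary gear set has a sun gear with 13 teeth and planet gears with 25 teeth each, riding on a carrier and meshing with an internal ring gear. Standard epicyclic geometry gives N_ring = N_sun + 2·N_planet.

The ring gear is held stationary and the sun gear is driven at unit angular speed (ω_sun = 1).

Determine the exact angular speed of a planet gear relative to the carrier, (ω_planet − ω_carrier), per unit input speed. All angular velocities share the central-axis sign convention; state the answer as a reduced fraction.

-819/1900

N_ring = 13 + 2·25 = 63
13(ω_s−ω_c) = −63(ω_r−ω_c),  ω_r=0, ω_s=1
13(1−ω_c) = −63(0−ω_c)  ⇒  76ω_c = 13  ⇒  ω_c = 13/76
sun–planet: 13·(1−13/76) = −25·(ω_p−ω_c)  ⇒  ω_p−ω_c = −(13/25)·(63/76) = -819/1900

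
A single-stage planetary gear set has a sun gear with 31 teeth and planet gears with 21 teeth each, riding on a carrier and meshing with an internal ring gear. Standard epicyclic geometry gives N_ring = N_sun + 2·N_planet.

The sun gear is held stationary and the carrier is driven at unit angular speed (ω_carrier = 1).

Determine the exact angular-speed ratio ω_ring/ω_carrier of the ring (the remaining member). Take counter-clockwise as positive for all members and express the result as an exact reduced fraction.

N_ring = 31 + 2·21 = 73
31(ω_s−ω_c) = −73(ω_r−ω_c),  ω_s=0, ω_c=1
ω_r = 1 − (31/73)(0−1) = 104/73
ω_r/ω_c = 104/73

104/73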